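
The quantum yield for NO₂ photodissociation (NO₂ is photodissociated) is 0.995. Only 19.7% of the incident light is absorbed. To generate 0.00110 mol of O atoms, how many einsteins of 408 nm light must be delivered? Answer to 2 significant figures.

0.0056 einstein

Photons that must be absorbed: 0.00110 / 0.995 = 0.001106 mol.
Incident photons needed: 0.001106 / 0.197 = 0.005614 mol.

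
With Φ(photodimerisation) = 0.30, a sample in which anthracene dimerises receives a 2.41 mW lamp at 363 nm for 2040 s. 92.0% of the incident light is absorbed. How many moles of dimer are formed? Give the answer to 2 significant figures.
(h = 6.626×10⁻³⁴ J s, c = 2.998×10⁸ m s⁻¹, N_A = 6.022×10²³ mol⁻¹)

4.1×10⁻⁶ mol

Photon energy at 363 nm: hc/λ = (6.626×10⁻³⁴)(2.998×10⁸)/(363×10⁻⁹) = 5.472×10⁻¹⁹ J.
Energy delivered: (2.41 mW)(2040 s) = 4.916 J.
Photons incident: 4.916 / 5.472×10⁻¹⁹ = 8.984×10¹⁸, i.e. 8.984×10¹⁸/6.022×10²³ = 1.492×10⁻⁵ mol.
Photons absorbed: 0.920 × 1.492×10⁻⁵ = 1.373×10⁻⁵ mol.
Product: Φ × n_abs = 0.30 × 1.373×10⁻⁵ = 4.119×10⁻⁶ mol.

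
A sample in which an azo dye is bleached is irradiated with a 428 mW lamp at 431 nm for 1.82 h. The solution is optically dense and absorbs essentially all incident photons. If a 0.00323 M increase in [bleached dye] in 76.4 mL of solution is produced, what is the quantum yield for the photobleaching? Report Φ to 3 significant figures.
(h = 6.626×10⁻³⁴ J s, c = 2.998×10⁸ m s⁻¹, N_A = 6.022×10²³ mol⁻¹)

Φ = 0.0244

Product: (0.00323 M)(0.0764 L) = 2.468×10⁻⁴ mol.
Photon energy at 431 nm: hc/λ = (6.626×10⁻³⁴)(2.998×10⁸)/(431×10⁻⁹) = 4.609×10⁻¹⁹ J.
Energy delivered: (428 mW)(6552 s) = 2804 J.
Photons incident: 2804 / 4.609×10⁻¹⁹ = 6.084×10²¹, i.e. 6.084×10²¹/6.022×10²³ = 0.01010 mol.
Φ = 2.468×10⁻⁴ mol / 0.01010 mol photons = 0.0244.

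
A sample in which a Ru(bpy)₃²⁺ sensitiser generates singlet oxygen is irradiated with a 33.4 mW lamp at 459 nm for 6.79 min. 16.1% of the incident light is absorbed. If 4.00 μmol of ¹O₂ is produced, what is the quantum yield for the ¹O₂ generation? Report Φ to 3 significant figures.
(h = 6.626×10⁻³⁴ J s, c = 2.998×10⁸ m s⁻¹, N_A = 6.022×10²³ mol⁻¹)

Product: 4.00 μmol = 4.00×10⁻⁶ mol.
Photon energy at 459 nm: hc/λ = (6.626×10⁻³⁴)(2.998×10⁸)/(459×10⁻⁹) = 4.328×10⁻¹⁹ J.
Energy delivered: (33.4 mW)(407.4 s) = 13.61 J.
Photons incident: 13.61 / 4.328×10⁻¹⁹ = 3.145×10¹⁹, i.e. 3.145×10¹⁹/6.022×10²³ = 5.223×10⁻⁵ mol.
Photons absorbed: 0.161 × 5.223×10⁻⁵ = 8.409×10⁻⁶ mol.
Φ = 4.00×10⁻⁶ mol / 8.409×10⁻⁶ mol photons = 0.476.

Φ = 0.476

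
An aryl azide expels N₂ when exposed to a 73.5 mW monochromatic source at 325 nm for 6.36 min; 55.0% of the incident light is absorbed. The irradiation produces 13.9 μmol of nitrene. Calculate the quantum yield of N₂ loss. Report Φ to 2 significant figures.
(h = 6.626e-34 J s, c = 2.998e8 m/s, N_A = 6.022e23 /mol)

Φ = 0.33

Product: 13.9 μmol = 1.39e-5 mol.
Photon energy at 325 nm: hc/λ = (6.626e-34)(2.998e8)/(325e-9) = 6.112e-19 J.
Energy delivered: (73.5 mW)(381.6 s) = 28.05 J.
Photons incident: 28.05 / 6.112e-19 = 4.589e19, i.e. 4.589e19/6.022e23 = 7.620e-5 mol.
Photons absorbed: 0.550 × 7.620e-5 = 4.191e-5 mol.
Φ = 1.39e-5 mol / 4.191e-5 mol photons = 0.33.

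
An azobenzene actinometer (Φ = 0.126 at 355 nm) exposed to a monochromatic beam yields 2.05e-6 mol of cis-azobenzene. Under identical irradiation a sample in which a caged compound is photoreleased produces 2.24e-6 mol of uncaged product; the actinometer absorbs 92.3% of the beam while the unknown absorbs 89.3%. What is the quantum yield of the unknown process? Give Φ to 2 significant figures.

Photons absorbed by the actinometer: 2.05e-6 / 0.126 = 1.627e-5 mol.
Incident flux: 1.627e-5 / 0.923 = 1.763e-5 einstein.
Absorbed by unknown: 0.893 × 1.763e-5 = 1.574e-5 mol.
Φ(unknown) = 2.24e-6 / 1.574e-5 = 0.14.

Φ = 0.14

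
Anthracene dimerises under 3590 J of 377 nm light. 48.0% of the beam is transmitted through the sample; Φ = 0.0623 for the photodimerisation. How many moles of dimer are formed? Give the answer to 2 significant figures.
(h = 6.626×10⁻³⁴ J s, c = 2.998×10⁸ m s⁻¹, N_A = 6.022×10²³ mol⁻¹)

Photon energy at 377 nm: hc/λ = (6.626×10⁻³⁴)(2.998×10⁸)/(377×10⁻⁹) = 5.269×10⁻¹⁹ J.
Photons incident: 3590 / 5.269×10⁻¹⁹ = 6.813×10²¹, i.e. 6.813×10²¹/6.022×10²³ = 0.01131 mol.
Fraction absorbed: 1 − 48.0/100 = 0.5200.
Photons absorbed: 0.5200 × 0.01131 = 0.005881 mol.
Product: Φ × n_abs = 0.0623 × 0.005881 = 3.664×10⁻⁴ mol.

3.7×10⁻⁴ mol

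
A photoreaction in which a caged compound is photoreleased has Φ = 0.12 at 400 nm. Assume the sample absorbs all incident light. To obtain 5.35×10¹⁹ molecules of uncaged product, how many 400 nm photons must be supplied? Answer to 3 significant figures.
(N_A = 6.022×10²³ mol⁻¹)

Product: 5.35×10¹⁹ / 6.022×10²³ = 8.884×10⁻⁵ mol.
Photons that must be absorbed: 8.884×10⁻⁵ / 0.12 = 7.403×10⁻⁴ mol.
Photon count: 7.403×10⁻⁴ × 6.022×10²³ = 4.46×10²⁰.

4.46×10²⁰ photons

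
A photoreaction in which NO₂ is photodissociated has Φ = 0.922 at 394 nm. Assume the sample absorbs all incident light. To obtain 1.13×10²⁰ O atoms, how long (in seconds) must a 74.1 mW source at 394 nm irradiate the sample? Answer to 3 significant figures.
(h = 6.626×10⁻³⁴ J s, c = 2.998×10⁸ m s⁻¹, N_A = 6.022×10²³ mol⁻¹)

Product: 1.13×10²⁰ / 6.022×10²³ = 1.876×10⁻⁴ mol.
Photons that must be absorbed: 1.876×10⁻⁴ / 0.922 = 2.035×10⁻⁴ mol.
Photon energy: hc/λ = 5.042×10⁻¹⁹ J; per mole, 3.036×10⁵ J mol⁻¹.
Energy required: 2.035×10⁻⁴ × 3.036×10⁵ = 61.78 J.
Time: 61.78 J / 0.0741 W = 834 s.

t ≈ 834 s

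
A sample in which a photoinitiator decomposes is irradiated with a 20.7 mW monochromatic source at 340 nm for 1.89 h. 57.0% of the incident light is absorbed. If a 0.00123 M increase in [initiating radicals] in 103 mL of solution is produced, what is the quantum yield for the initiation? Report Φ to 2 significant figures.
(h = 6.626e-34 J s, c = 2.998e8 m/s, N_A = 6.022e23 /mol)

Φ = 0.56

Product: (0.00123 M)(0.103 L) = 1.267e-4 mol.
Photon energy at 340 nm: hc/λ = (6.626e-34)(2.998e8)/(340e-9) = 5.843e-19 J.
Energy delivered: (20.7 mW)(6804 s) = 140.8 J.
Photons incident: 140.8 / 5.843e-19 = 2.410e20, i.e. 2.410e20/6.022e23 = 4.002e-4 mol.
Photons absorbed: 0.570 × 4.002e-4 = 2.281e-4 mol.
Φ = 1.267e-4 mol / 2.281e-4 mol photons = 0.56.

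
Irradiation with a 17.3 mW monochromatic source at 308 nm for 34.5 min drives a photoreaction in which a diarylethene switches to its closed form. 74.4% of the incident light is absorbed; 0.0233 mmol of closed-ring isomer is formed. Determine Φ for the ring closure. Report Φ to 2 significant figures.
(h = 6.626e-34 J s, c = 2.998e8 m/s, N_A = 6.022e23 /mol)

Product: 0.0233 mmol = 2.33e-5 mol.
Photon energy at 308 nm: hc/λ = (6.626e-34)(2.998e8)/(308e-9) = 6.450e-19 J.
Energy delivered: (17.3 mW)(2070 s) = 35.81 J.
Photons incident: 35.81 / 6.450e-19 = 5.552e19, i.e. 5.552e19/6.022e23 = 9.220e-5 mol.
Photons absorbed: 0.744 × 9.220e-5 = 6.860e-5 mol.
Φ = 2.33e-5 mol / 6.860e-5 mol photons = 0.34.

Φ = 0.34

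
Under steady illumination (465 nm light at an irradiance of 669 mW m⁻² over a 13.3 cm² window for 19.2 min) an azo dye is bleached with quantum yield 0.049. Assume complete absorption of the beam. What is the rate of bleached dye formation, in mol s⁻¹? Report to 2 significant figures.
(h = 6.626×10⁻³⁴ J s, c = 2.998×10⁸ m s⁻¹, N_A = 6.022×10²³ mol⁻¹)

Photon energy at 465 nm: hc/λ = (6.626×10⁻³⁴)(2.998×10⁸)/(465×10⁻⁹) = 4.272×10⁻¹⁹ J.
Energy delivered: (669 mW m⁻²)(13.3×10⁻⁴ m²)(1152 s) = 1.025 J.
Photons incident: 1.025 / 4.272×10⁻¹⁹ = 2.399×10¹⁸, i.e. 2.399×10¹⁸/6.022×10²³ = 3.984×10⁻⁶ mol.
Product formed: 0.049 × 3.984×10⁻⁶ = 1.952×10⁻⁷ mol.
Rate: 1.952×10⁻⁷ / 1152 s = 1.7×10⁻¹⁰ mol s⁻¹.

1.7×10⁻¹⁰ mol s⁻¹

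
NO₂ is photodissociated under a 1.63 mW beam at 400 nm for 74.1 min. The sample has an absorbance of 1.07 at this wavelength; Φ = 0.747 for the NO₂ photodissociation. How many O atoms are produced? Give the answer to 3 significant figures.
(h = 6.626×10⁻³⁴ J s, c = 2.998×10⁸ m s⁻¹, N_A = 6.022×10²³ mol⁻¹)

Photon energy at 400 nm: hc/λ = (6.626×10⁻³⁴)(2.998×10⁸)/(400×10⁻⁹) = 4.966×10⁻¹⁹ J.
Energy delivered: (1.63 mW)(4446 s) = 7.247 J.
Photons incident: 7.247 / 4.966×10⁻¹⁹ = 1.459×10¹⁹, i.e. 1.459×10¹⁹/6.022×10²³ = 2.423×10⁻⁵ mol.
Fraction absorbed: 1 − 10^(−1.07) = 0.9149.
Photons absorbed: 0.9149 × 2.423×10⁻⁵ = 2.217×10⁻⁵ mol.
Product: Φ × n_abs = 0.747 × 2.217×10⁻⁵ = 1.656×10⁻⁵ mol.
As a count: 1.656×10⁻⁵ × 6.022×10²³ = 9.97×10¹⁸.

9.97×10¹⁸ atoms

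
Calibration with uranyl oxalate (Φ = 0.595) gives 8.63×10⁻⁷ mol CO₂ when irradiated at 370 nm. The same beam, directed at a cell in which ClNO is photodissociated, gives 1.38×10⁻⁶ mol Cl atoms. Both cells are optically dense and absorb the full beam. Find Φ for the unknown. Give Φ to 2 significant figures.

Photons absorbed by the actinometer: 8.63×10⁻⁷ / 0.595 = 1.450×10⁻⁶ mol.
Φ(unknown) = 1.38×10⁻⁶ / 1.450×10⁻⁶ = 0.95.

Φ = 0.95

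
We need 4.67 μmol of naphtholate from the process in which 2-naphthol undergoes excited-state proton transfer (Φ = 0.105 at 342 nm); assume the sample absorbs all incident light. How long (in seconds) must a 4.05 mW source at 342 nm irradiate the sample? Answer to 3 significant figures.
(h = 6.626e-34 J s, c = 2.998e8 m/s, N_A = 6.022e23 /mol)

Product: 4.67 μmol = 4.67e-6 mol.
Photons that must be absorbed: 4.67e-6 / 0.105 = 4.448e-5 mol.
Photon energy: hc/λ = 5.808e-19 J; per mole, 3.498e5 J mol⁻¹.
Energy required: 4.448e-5 × 3.498e5 = 15.56 J.
Time: 15.56 J / 0.00405 W = 3840 s.

t ≈ 3840 s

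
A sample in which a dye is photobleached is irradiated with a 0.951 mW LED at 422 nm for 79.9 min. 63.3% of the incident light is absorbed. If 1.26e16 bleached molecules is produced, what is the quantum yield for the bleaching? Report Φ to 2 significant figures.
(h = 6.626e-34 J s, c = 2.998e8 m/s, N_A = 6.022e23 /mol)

Φ = 0.0021

Product: 1.26e16 / 6.022e23 = 2.092e-8 mol.
Photon energy at 422 nm: hc/λ = (6.626e-34)(2.998e8)/(422e-9) = 4.707e-19 J.
Energy delivered: (0.951 mW)(4794 s) = 4.559 J.
Photons incident: 4.559 / 4.707e-19 = 9.686e18, i.e. 9.686e18/6.022e23 = 1.608e-5 mol.
Photons absorbed: 0.633 × 1.608e-5 = 1.018e-5 mol.
Φ = 2.092e-8 mol / 1.018e-5 mol photons = 0.0021.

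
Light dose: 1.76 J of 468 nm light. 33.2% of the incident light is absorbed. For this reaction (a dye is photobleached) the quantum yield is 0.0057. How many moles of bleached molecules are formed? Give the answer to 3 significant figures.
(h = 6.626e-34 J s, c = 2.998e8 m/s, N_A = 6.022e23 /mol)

1.30e-8 mol

Photon energy at 468 nm: hc/λ = (6.626e-34)(2.998e8)/(468e-9) = 4.245e-19 J.
Photons incident: 1.76 / 4.245e-19 = 4.146e18, i.e. 4.146e18/6.022e23 = 6.885e-6 mol.
Photons absorbed: 0.332 × 6.885e-6 = 2.286e-6 mol.
Product: Φ × n_abs = 0.0057 × 2.286e-6 = 1.303e-8 mol.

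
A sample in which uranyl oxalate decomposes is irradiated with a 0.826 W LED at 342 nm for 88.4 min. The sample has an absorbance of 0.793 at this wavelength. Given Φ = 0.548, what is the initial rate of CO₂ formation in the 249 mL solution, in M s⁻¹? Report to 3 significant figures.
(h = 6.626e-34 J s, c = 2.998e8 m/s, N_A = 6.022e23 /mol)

Photon energy at 342 nm: hc/λ = (6.626e-34)(2.998e8)/(342e-9) = 5.808e-19 J.
Energy delivered: (0.826 W)(5304 s) = 4381 J.
Photons incident: 4381 / 5.808e-19 = 7.543e21, i.e. 7.543e21/6.022e23 = 0.01253 mol.
Fraction absorbed: 1 − 10^(−0.793) = 0.8389.
Photons absorbed: 0.8389 × 0.01253 = 0.01051 mol.
Product formed: 0.548 × 0.01051 = 0.005759 mol.
Rate: 0.005759 mol / (5304 s × 0.249 L) = 4.36e-6 M s⁻¹.

4.36e-6 M s⁻¹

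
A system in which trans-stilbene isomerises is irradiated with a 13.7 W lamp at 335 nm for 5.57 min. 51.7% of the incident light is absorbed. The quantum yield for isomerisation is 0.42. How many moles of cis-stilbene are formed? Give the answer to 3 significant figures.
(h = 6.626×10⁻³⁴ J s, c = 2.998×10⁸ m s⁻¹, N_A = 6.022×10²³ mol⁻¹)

Photon energy at 335 nm: hc/λ = (6.626×10⁻³⁴)(2.998×10⁸)/(335×10⁻⁹) = 5.930×10⁻¹⁹ J.
Energy delivered: (13.7 W)(334.2 s) = 4579 J.
Photons incident: 4579 / 5.930×10⁻¹⁹ = 7.722×10²¹, i.e. 7.722×10²¹/6.022×10²³ = 0.01282 mol.
Photons absorbed: 0.517 × 0.01282 = 0.006628 mol.
Product: Φ × n_abs = 0.42 × 0.006628 = 0.002784 mol.

0.00278 mol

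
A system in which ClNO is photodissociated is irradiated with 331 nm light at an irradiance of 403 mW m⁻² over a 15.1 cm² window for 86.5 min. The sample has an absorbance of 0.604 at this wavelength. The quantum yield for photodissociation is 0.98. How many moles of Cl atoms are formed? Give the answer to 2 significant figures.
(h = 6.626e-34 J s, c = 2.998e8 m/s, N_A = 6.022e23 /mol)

Photon energy at 331 nm: hc/λ = (6.626e-34)(2.998e8)/(331e-9) = 6.001e-19 J.
Energy delivered: (403 mW m⁻²)(15.1e-4 m²)(5190 s) = 3.158 J.
Photons incident: 3.158 / 6.001e-19 = 5.262e18, i.e. 5.262e18/6.022e23 = 8.738e-6 mol.
Fraction absorbed: 1 − 10^(−0.604) = 0.7511.
Photons absorbed: 0.7511 × 8.738e-6 = 6.563e-6 mol.
Product: Φ × n_abs = 0.98 × 6.563e-6 = 6.432e-6 mol.

6.4e-6 mol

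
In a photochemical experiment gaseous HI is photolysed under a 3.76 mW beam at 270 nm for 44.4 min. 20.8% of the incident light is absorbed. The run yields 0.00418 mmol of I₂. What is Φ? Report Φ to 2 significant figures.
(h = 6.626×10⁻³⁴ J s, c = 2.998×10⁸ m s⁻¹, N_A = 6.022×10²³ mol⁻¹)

Product: 0.00418 mmol = 4.18×10⁻⁶ mol.
Photon energy at 270 nm: hc/λ = (6.626×10⁻³⁴)(2.998×10⁸)/(270×10⁻⁹) = 7.357×10⁻¹⁹ J.
Energy delivered: (3.76 mW)(2664 s) = 10.02 J.
Photons incident: 10.02 / 7.357×10⁻¹⁹ = 1.362×10¹⁹, i.e. 1.362×10¹⁹/6.022×10²³ = 2.262×10⁻⁵ mol.
Photons absorbed: 0.208 × 2.262×10⁻⁵ = 4.705×10⁻⁶ mol.
Φ = 4.18×10⁻⁶ mol / 4.705×10⁻⁶ mol photons = 0.89.

Φ = 0.89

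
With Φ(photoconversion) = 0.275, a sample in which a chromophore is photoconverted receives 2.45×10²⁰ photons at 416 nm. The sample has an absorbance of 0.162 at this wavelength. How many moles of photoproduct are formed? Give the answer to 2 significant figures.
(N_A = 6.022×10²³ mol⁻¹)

3.5×10⁻⁵ mol

Moles of photons: 2.45×10²⁰ / 6.022×10²³ = 4.068×10⁻⁴ mol.
Fraction absorbed: 1 − 10^(−0.162) = 0.3113.
Photons absorbed: 0.3113 × 4.068×10⁻⁴ = 1.266×10⁻⁴ mol.
Product: Φ × n_abs = 0.275 × 1.266×10⁻⁴ = 3.482×10⁻⁵ mol.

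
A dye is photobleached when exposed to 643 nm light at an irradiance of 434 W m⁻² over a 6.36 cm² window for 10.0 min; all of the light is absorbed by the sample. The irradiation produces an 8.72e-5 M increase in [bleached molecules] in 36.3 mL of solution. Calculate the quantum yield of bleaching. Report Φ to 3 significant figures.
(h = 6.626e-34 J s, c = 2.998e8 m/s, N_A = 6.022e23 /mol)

Φ = 0.00356

Product: (8.72e-5 M)(0.0363 L) = 3.165e-6 mol.
Photon energy at 643 nm: hc/λ = (6.626e-34)(2.998e8)/(643e-9) = 3.089e-19 J.
Energy delivered: (434 W m⁻²)(6.36e-4 m²)(600 s) = 165.6 J.
Photons incident: 165.6 / 3.089e-19 = 5.361e20, i.e. 5.361e20/6.022e23 = 8.902e-4 mol.
Φ = 3.165e-6 mol / 8.902e-4 mol photons = 0.00356.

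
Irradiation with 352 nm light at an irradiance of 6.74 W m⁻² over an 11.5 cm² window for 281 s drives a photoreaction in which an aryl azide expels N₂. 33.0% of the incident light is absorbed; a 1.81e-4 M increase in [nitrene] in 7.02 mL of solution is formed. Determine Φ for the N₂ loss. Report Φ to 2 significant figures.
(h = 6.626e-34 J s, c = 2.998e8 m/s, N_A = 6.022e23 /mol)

Product: (1.81e-4 M)(0.00702 L) = 1.271e-6 mol.
Photon energy at 352 nm: hc/λ = (6.626e-34)(2.998e8)/(352e-9) = 5.643e-19 J.
Energy delivered: (6.74 W m⁻²)(11.5e-4 m²)(281 s) = 2.178 J.
Photons incident: 2.178 / 5.643e-19 = 3.860e18, i.e. 3.860e18/6.022e23 = 6.410e-6 mol.
Photons absorbed: 0.330 × 6.410e-6 = 2.115e-6 mol.
Φ = 1.271e-6 mol / 2.115e-6 mol photons = 0.60.

Φ = 0.60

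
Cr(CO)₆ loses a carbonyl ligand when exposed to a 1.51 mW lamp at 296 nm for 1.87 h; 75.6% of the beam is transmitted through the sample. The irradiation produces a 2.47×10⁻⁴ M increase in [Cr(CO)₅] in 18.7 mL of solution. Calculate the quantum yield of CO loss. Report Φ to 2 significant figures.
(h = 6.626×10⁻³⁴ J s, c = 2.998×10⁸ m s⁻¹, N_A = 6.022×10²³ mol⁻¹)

Product: (2.47×10⁻⁴ M)(0.0187 L) = 4.619×10⁻⁶ mol.
Photon energy at 296 nm: hc/λ = (6.626×10⁻³⁴)(2.998×10⁸)/(296×10⁻⁹) = 6.711×10⁻¹⁹ J.
Energy delivered: (1.51 mW)(6732 s) = 10.17 J.
Photons incident: 10.17 / 6.711×10⁻¹⁹ = 1.515×10¹⁹, i.e. 1.515×10¹⁹/6.022×10²³ = 2.516×10⁻⁵ mol.
Fraction absorbed: 1 − 75.6/100 = 0.2440.
Photons absorbed: 0.2440 × 2.516×10⁻⁵ = 6.139×10⁻⁶ mol.
Φ = 4.619×10⁻⁶ mol / 6.139×10⁻⁶ mol photons = 0.75.

Φ = 0.75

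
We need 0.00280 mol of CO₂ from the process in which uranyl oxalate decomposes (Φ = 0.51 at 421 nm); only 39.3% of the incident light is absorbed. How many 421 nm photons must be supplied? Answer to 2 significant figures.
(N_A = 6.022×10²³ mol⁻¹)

8.4×10²¹ photons

Photons that must be absorbed: 0.00280 / 0.51 = 0.005490 mol.
Incident photons needed: 0.005490 / 0.393 = 0.01397 mol.
Photon count: 0.01397 × 6.022×10²³ = 8.4×10²¹.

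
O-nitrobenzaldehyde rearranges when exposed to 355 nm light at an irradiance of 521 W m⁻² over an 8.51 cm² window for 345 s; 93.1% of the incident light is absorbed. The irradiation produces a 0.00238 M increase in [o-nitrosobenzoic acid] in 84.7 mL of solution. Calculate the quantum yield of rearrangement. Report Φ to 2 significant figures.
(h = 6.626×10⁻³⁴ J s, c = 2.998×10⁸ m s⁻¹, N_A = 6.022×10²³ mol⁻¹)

Product: (0.00238 M)(0.0847 L) = 2.016×10⁻⁴ mol.
Photon energy at 355 nm: hc/λ = (6.626×10⁻³⁴)(2.998×10⁸)/(355×10⁻⁹) = 5.596×10⁻¹⁹ J.
Energy delivered: (521 W m⁻²)(8.51×10⁻⁴ m²)(345 s) = 153.0 J.
Photons incident: 153.0 / 5.596×10⁻¹⁹ = 2.734×10²⁰, i.e. 2.734×10²⁰/6.022×10²³ = 4.540×10⁻⁴ mol.
Photons absorbed: 0.931 × 4.540×10⁻⁴ = 4.227×10⁻⁴ mol.
Φ = 2.016×10⁻⁴ mol / 4.227×10⁻⁴ mol photons = 0.48.

Φ = 0.48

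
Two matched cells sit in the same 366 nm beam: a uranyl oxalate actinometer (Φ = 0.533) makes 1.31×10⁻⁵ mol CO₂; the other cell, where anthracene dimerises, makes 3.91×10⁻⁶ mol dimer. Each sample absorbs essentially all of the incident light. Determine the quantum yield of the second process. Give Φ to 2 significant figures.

Photons absorbed by the actinometer: 1.31×10⁻⁵ / 0.533 = 2.458×10⁻⁵ mol.
Φ(unknown) = 3.91×10⁻⁶ / 2.458×10⁻⁵ = 0.16.

Φ = 0.16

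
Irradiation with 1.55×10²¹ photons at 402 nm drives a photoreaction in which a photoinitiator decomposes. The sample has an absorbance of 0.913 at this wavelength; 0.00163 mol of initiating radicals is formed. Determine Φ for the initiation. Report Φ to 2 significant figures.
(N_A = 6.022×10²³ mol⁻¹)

Moles of photons: 1.55×10²¹ / 6.022×10²³ = 0.002574 mol.
Fraction absorbed: 1 − 10^(−0.913) = 0.8778.
Photons absorbed: 0.8778 × 0.002574 = 0.002259 mol.
Φ = 0.00163 mol / 0.002259 mol photons = 0.72.

Φ = 0.72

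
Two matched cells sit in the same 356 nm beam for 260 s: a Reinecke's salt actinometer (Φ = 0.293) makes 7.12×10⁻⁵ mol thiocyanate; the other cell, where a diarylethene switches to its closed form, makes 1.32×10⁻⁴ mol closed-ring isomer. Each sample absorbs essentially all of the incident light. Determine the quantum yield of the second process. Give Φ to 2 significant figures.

Φ = 0.54

Photons absorbed by the actinometer: 7.12×10⁻⁵ / 0.293 = 2.430×10⁻⁴ mol.
Φ(unknown) = 1.32×10⁻⁴ / 2.430×10⁻⁴ = 0.54.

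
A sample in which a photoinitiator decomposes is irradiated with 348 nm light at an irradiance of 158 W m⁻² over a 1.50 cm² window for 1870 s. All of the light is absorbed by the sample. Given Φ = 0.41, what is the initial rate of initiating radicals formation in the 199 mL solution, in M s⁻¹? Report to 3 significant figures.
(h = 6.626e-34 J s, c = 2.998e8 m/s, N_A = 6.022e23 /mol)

Photon energy at 348 nm: hc/λ = (6.626e-34)(2.998e8)/(348e-9) = 5.708e-19 J.
Energy delivered: (158 W m⁻²)(1.50e-4 m²)(1870 s) = 44.32 J.
Photons incident: 44.32 / 5.708e-19 = 7.765e19, i.e. 7.765e19/6.022e23 = 1.289e-4 mol.
Product formed: 0.41 × 1.289e-4 = 5.285e-5 mol.
Rate: 5.285e-5 mol / (1870 s × 0.199 L) = 1.42e-7 M s⁻¹.

1.42e-7 M s⁻¹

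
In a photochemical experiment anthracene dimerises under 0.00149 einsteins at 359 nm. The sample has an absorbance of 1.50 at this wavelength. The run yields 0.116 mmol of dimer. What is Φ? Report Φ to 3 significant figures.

Φ = 0.0804

Product: 0.116 mmol = 1.16×10⁻⁴ mol.
Fraction absorbed: 1 − 10^(−1.50) = 0.9684.
Photons absorbed: 0.9684 × 0.00149 = 0.001443 mol.
Φ = 1.16×10⁻⁴ mol / 0.001443 mol photons = 0.0804.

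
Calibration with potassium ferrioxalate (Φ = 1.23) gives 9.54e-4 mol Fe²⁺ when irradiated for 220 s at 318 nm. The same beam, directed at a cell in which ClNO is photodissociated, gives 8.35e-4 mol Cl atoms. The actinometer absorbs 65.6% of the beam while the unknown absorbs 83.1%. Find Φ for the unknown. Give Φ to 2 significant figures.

Φ = 0.85

Photons absorbed by the actinometer: 9.54e-4 / 1.23 = 7.756e-4 mol.
Incident flux: 7.756e-4 / 0.656 = 0.001182 einstein.
Absorbed by unknown: 0.831 × 0.001182 = 9.822e-4 mol.
Φ(unknown) = 8.35e-4 / 9.822e-4 = 0.85.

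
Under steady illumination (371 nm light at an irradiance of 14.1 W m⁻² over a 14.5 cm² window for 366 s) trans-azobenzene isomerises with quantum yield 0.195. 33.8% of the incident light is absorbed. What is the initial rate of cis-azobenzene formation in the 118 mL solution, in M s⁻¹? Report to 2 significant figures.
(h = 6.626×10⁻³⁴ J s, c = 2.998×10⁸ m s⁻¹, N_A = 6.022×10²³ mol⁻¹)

Photon energy at 371 nm: hc/λ = (6.626×10⁻³⁴)(2.998×10⁸)/(371×10⁻⁹) = 5.354×10⁻¹⁹ J.
Energy delivered: (14.1 W m⁻²)(14.5×10⁻⁴ m²)(366 s) = 7.483 J.
Photons incident: 7.483 / 5.354×10⁻¹⁹ = 1.398×10¹⁹, i.e. 1.398×10¹⁹/6.022×10²³ = 2.321×10⁻⁵ mol.
Photons absorbed: 0.338 × 2.321×10⁻⁵ = 7.845×10⁻⁶ mol.
Product formed: 0.195 × 7.845×10⁻⁶ = 1.530×10⁻⁶ mol.
Rate: 1.530×10⁻⁶ mol / (366 s × 0.118 L) = 3.5×10⁻⁸ M s⁻¹.

3.5×10⁻⁸ M s⁻¹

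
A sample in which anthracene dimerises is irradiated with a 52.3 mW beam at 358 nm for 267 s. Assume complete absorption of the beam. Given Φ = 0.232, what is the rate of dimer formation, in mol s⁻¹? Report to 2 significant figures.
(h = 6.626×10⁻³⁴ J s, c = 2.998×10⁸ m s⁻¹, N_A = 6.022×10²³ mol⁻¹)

3.6×10⁻⁸ mol s⁻¹

Photon energy at 358 nm: hc/λ = (6.626×10⁻³⁴)(2.998×10⁸)/(358×10⁻⁹) = 5.549×10⁻¹⁹ J.
Energy delivered: (52.3 mW)(267 s) = 13.96 J.
Photons incident: 13.96 / 5.549×10⁻¹⁹ = 2.516×10¹⁹, i.e. 2.516×10¹⁹/6.022×10²³ = 4.178×10⁻⁵ mol.
Product formed: 0.232 × 4.178×10⁻⁵ = 9.693×10⁻⁶ mol.
Rate: 9.693×10⁻⁶ / 267 s = 3.6×10⁻⁸ mol s⁻¹.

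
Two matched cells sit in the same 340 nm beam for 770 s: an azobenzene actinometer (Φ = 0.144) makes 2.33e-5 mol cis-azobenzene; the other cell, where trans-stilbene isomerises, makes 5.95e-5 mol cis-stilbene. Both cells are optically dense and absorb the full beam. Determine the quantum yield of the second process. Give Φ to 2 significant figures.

Photons absorbed by the actinometer: 2.33e-5 / 0.144 = 1.618e-4 mol.
Φ(unknown) = 5.95e-5 / 1.618e-4 = 0.37.

Φ = 0.37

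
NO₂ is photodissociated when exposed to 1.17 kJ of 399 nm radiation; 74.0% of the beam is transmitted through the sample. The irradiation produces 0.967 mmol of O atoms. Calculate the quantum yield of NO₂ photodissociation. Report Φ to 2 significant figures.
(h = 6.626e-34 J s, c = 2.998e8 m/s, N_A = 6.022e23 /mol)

Φ = 0.95

Product: 0.967 mmol = 9.67e-4 mol.
Photon energy at 399 nm: hc/λ = (6.626e-34)(2.998e8)/(399e-9) = 4.979e-19 J.
Incident energy: 1.17 kJ = 1170 J.
Photons incident: 1170 / 4.979e-19 = 2.350e21, i.e. 2.350e21/6.022e23 = 0.003902 mol.
Fraction absorbed: 1 − 74.0/100 = 0.2600.
Photons absorbed: 0.2600 × 0.003902 = 0.001015 mol.
Φ = 9.67e-4 mol / 0.001015 mol photons = 0.95.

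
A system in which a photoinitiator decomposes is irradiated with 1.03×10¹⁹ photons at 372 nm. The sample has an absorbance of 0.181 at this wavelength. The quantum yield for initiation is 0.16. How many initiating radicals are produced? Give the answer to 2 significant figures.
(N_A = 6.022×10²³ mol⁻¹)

Moles of photons: 1.03×10¹⁹ / 6.022×10²³ = 1.710×10⁻⁵ mol.
Fraction absorbed: 1 − 10^(−0.181) = 0.3408.
Photons absorbed: 0.3408 × 1.710×10⁻⁵ = 5.828×10⁻⁶ mol.
Product: Φ × n_abs = 0.16 × 5.828×10⁻⁶ = 9.325×10⁻⁷ mol.
As a count: 9.325×10⁻⁷ × 6.022×10²³ = 5.6×10¹⁷.

5.6×10¹⁷ initiating radicals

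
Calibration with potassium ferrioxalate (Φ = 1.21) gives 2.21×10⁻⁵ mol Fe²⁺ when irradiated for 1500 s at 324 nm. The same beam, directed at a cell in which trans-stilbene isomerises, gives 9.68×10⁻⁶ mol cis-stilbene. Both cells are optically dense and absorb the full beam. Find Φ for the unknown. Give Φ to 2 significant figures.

Photons absorbed by the actinometer: 2.21×10⁻⁵ / 1.21 = 1.826×10⁻⁵ mol.
Φ(unknown) = 9.68×10⁻⁶ / 1.826×10⁻⁵ = 0.53.

Φ = 0.53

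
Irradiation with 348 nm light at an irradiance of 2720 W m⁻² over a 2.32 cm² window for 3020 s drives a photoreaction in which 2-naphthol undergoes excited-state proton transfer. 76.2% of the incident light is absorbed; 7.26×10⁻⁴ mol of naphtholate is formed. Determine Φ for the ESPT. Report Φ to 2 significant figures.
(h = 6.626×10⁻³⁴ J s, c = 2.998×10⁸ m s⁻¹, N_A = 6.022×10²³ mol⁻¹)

Φ = 0.17

Photon energy at 348 nm: hc/λ = (6.626×10⁻³⁴)(2.998×10⁸)/(348×10⁻⁹) = 5.708×10⁻¹⁹ J.
Energy delivered: (2720 W m⁻²)(2.32×10⁻⁴ m²)(3020 s) = 1906 J.
Photons incident: 1906 / 5.708×10⁻¹⁹ = 3.339×10²¹, i.e. 3.339×10²¹/6.022×10²³ = 0.005545 mol.
Photons absorbed: 0.762 × 0.005545 = 0.004225 mol.
Φ = 7.26×10⁻⁴ mol / 0.004225 mol photons = 0.17.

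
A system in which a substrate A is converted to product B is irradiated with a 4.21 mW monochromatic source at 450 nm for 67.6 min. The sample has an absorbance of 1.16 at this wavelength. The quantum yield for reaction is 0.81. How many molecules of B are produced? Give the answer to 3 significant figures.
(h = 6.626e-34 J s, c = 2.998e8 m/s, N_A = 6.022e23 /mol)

Photon energy at 450 nm: hc/λ = (6.626e-34)(2.998e8)/(450e-9) = 4.414e-19 J.
Energy delivered: (4.21 mW)(4056 s) = 17.08 J.
Photons incident: 17.08 / 4.414e-19 = 3.870e19, i.e. 3.870e19/6.022e23 = 6.426e-5 mol.
Fraction absorbed: 1 − 10^(−1.16) = 0.9308.
Photons absorbed: 0.9308 × 6.426e-5 = 5.981e-5 mol.
Product: Φ × n_abs = 0.81 × 5.981e-5 = 4.845e-5 mol.
As a count: 4.845e-5 × 6.022e23 = 2.92e19.

2.92e19 molecules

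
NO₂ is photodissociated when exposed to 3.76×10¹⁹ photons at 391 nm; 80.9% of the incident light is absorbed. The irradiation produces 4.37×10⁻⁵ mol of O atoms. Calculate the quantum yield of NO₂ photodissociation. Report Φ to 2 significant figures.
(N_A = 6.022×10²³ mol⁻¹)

Moles of photons: 3.76×10¹⁹ / 6.022×10²³ = 6.244×10⁻⁵ mol.
Photons absorbed: 0.809 × 6.244×10⁻⁵ = 5.051×10⁻⁵ mol.
Φ = 4.37×10⁻⁵ mol / 5.051×10⁻⁵ mol photons = 0.87.

Φ = 0.87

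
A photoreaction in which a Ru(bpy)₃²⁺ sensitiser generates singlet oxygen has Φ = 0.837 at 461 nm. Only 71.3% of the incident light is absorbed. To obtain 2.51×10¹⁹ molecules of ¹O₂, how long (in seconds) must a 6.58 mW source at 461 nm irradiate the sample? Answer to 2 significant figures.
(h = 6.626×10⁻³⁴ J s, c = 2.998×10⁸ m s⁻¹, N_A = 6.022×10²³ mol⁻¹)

t ≈ 2800 s

Product: 2.51×10¹⁹ / 6.022×10²³ = 4.168×10⁻⁵ mol.
Photons that must be absorbed: 4.168×10⁻⁵ / 0.837 = 4.980×10⁻⁵ mol.
Incident photons needed: 4.980×10⁻⁵ / 0.713 = 6.985×10⁻⁵ mol.
Photon energy: hc/λ = 4.309×10⁻¹⁹ J; per mole, 2.595×10⁵ J mol⁻¹.
Energy required: 6.985×10⁻⁵ × 2.595×10⁵ = 18.13 J.
Time: 18.13 J / 0.00658 W = 2800 s.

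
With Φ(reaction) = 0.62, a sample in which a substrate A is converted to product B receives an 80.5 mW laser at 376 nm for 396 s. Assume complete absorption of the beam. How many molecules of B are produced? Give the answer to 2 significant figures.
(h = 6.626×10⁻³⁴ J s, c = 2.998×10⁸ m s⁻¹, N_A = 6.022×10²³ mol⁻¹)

3.7×10¹⁹ molecules

Photon energy at 376 nm: hc/λ = (6.626×10⁻³⁴)(2.998×10⁸)/(376×10⁻⁹) = 5.283×10⁻¹⁹ J.
Energy delivered: (80.5 mW)(396 s) = 31.88 J.
Photons incident: 31.88 / 5.283×10⁻¹⁹ = 6.034×10¹⁹, i.e. 6.034×10¹⁹/6.022×10²³ = 1.002×10⁻⁴ mol.
Product: Φ × n_abs = 0.62 × 1.002×10⁻⁴ = 6.212×10⁻⁵ mol.
As a count: 6.212×10⁻⁵ × 6.022×10²³ = 3.7×10¹⁹.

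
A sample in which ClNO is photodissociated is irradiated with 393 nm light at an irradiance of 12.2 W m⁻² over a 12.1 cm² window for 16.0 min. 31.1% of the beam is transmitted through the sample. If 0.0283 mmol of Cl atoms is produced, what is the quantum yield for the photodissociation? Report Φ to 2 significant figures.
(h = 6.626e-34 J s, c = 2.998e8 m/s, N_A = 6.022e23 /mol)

Φ = 0.88

Product: 0.0283 mmol = 2.83e-5 mol.
Photon energy at 393 nm: hc/λ = (6.626e-34)(2.998e8)/(393e-9) = 5.055e-19 J.
Energy delivered: (12.2 W m⁻²)(12.1e-4 m²)(960 s) = 14.17 J.
Photons incident: 14.17 / 5.055e-19 = 2.803e19, i.e. 2.803e19/6.022e23 = 4.655e-5 mol.
Fraction absorbed: 1 − 31.1/100 = 0.6890.
Photons absorbed: 0.6890 × 4.655e-5 = 3.207e-5 mol.
Φ = 2.83e-5 mol / 3.207e-5 mol photons = 0.88.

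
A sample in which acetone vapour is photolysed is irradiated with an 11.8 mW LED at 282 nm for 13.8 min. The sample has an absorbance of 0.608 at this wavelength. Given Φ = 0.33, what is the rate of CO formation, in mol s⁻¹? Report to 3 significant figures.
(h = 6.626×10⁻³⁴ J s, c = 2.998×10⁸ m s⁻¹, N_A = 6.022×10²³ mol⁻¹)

Photon energy at 282 nm: hc/λ = (6.626×10⁻³⁴)(2.998×10⁸)/(282×10⁻⁹) = 7.044×10⁻¹⁹ J.
Energy delivered: (11.8 mW)(828 s) = 9.770 J.
Photons incident: 9.770 / 7.044×10⁻¹⁹ = 1.387×10¹⁹, i.e. 1.387×10¹⁹/6.022×10²³ = 2.303×10⁻⁵ mol.
Fraction absorbed: 1 − 10^(−0.608) = 0.7534.
Photons absorbed: 0.7534 × 2.303×10⁻⁵ = 1.735×10⁻⁵ mol.
Product formed: 0.33 × 1.735×10⁻⁵ = 5.726×10⁻⁶ mol.
Rate: 5.726×10⁻⁶ / 828 s = 6.92×10⁻⁹ mol s⁻¹.

6.92×10⁻⁹ mol s⁻¹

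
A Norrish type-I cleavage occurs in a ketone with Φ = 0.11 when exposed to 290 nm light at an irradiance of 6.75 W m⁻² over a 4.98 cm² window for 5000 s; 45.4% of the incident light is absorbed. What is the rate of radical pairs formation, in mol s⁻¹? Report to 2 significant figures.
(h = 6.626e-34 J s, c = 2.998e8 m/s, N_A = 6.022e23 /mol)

4.1e-10 mol s⁻¹

Photon energy at 290 nm: hc/λ = (6.626e-34)(2.998e8)/(290e-9) = 6.850e-19 J.
Energy delivered: (6.75 W m⁻²)(4.98e-4 m²)(5000 s) = 16.81 J.
Photons incident: 16.81 / 6.850e-19 = 2.454e19, i.e. 2.454e19/6.022e23 = 4.075e-5 mol.
Photons absorbed: 0.454 × 4.075e-5 = 1.850e-5 mol.
Product formed: 0.11 × 1.850e-5 = 2.035e-6 mol.
Rate: 2.035e-6 / 5000 s = 4.1e-10 mol s⁻¹.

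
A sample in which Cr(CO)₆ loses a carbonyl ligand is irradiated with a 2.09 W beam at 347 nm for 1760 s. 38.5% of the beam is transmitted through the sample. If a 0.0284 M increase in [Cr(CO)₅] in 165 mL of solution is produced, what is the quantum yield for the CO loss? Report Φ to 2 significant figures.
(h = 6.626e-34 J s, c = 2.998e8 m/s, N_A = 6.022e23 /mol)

Φ = 0.71

Product: (0.0284 M)(0.165 L) = 0.004686 mol.
Photon energy at 347 nm: hc/λ = (6.626e-34)(2.998e8)/(347e-9) = 5.725e-19 J.
Energy delivered: (2.09 W)(1760 s) = 3678 J.
Photons incident: 3678 / 5.725e-19 = 6.424e21, i.e. 6.424e21/6.022e23 = 0.01067 mol.
Fraction absorbed: 1 − 38.5/100 = 0.6150.
Photons absorbed: 0.6150 × 0.01067 = 0.006562 mol.
Φ = 0.004686 mol / 0.006562 mol photons = 0.71.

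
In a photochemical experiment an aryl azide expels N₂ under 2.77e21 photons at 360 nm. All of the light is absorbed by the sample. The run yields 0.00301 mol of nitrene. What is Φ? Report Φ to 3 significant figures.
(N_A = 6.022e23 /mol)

Moles of photons: 2.77e21 / 6.022e23 = 0.004600 mol.
Φ = 0.00301 mol / 0.004600 mol photons = 0.654.

Φ = 0.654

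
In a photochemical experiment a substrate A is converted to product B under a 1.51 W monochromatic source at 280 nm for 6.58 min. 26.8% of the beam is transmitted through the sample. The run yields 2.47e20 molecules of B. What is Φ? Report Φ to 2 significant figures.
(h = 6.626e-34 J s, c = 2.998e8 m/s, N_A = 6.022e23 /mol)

Φ = 0.40

Product: 2.47e20 / 6.022e23 = 4.102e-4 mol.
Photon energy at 280 nm: hc/λ = (6.626e-34)(2.998e8)/(280e-9) = 7.095e-19 J.
Energy delivered: (1.51 W)(394.8 s) = 596.1 J.
Photons incident: 596.1 / 7.095e-19 = 8.402e20, i.e. 8.402e20/6.022e23 = 0.001395 mol.
Fraction absorbed: 1 − 26.8/100 = 0.7320.
Photons absorbed: 0.7320 × 0.001395 = 0.001021 mol.
Φ = 4.102e-4 mol / 0.001021 mol photons = 0.40.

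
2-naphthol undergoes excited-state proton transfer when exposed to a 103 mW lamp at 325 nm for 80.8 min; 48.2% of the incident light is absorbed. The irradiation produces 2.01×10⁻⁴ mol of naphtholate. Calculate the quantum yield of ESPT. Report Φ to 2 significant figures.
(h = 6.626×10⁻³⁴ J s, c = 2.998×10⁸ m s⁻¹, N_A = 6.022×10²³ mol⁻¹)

Photon energy at 325 nm: hc/λ = (6.626×10⁻³⁴)(2.998×10⁸)/(325×10⁻⁹) = 6.112×10⁻¹⁹ J.
Energy delivered: (103 mW)(4848 s) = 499.3 J.
Photons incident: 499.3 / 6.112×10⁻¹⁹ = 8.169×10²⁰, i.e. 8.169×10²⁰/6.022×10²³ = 0.001357 mol.
Photons absorbed: 0.482 × 0.001357 = 6.541×10⁻⁴ mol.
Φ = 2.01×10⁻⁴ mol / 6.541×10⁻⁴ mol photons = 0.31.

Φ = 0.31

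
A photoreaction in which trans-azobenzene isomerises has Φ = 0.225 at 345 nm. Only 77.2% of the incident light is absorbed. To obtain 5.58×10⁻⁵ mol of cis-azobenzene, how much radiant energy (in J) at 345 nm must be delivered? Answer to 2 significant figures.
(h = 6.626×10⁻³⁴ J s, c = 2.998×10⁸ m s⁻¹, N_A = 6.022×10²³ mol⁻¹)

Photons that must be absorbed: 5.58×10⁻⁵ / 0.225 = 2.480×10⁻⁴ mol.
Incident photons needed: 2.480×10⁻⁴ / 0.772 = 3.212×10⁻⁴ mol.
Photon energy: hc/λ = 5.758×10⁻¹⁹ J; per mole, 3.467×10⁵ J mol⁻¹.
Energy required: 3.212×10⁻⁴ × 3.467×10⁵ = 110 J.

110 J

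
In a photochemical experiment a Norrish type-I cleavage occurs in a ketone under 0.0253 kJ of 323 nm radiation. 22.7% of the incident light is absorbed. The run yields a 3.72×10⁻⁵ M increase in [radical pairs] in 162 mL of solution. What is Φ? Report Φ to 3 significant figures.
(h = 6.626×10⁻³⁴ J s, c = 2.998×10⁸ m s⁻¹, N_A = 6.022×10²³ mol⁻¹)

Φ = 0.389

Product: (3.72×10⁻⁵ M)(0.162 L) = 6.026×10⁻⁶ mol.
Photon energy at 323 nm: hc/λ = (6.626×10⁻³⁴)(2.998×10⁸)/(323×10⁻⁹) = 6.150×10⁻¹⁹ J.
Incident energy: 0.0253 kJ = 25.3 J.
Photons incident: 25.3 / 6.150×10⁻¹⁹ = 4.114×10¹⁹, i.e. 4.114×10¹⁹/6.022×10²³ = 6.832×10⁻⁵ mol.
Photons absorbed: 0.227 × 6.832×10⁻⁵ = 1.551×10⁻⁵ mol.
Φ = 6.026×10⁻⁶ mol / 1.551×10⁻⁵ mol photons = 0.389.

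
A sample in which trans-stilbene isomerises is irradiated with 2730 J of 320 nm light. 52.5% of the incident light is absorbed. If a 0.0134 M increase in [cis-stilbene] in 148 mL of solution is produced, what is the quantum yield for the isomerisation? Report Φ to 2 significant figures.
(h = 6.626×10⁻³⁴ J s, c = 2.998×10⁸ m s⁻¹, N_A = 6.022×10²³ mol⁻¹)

Product: (0.0134 M)(0.148 L) = 0.001983 mol.
Photon energy at 320 nm: hc/λ = (6.626×10⁻³⁴)(2.998×10⁸)/(320×10⁻⁹) = 6.208×10⁻¹⁹ J.
Photons incident: 2730 / 6.208×10⁻¹⁹ = 4.398×10²¹, i.e. 4.398×10²¹/6.022×10²³ = 0.007303 mol.
Photons absorbed: 0.525 × 0.007303 = 0.003834 mol.
Φ = 0.001983 mol / 0.003834 mol photons = 0.52.

Φ = 0.52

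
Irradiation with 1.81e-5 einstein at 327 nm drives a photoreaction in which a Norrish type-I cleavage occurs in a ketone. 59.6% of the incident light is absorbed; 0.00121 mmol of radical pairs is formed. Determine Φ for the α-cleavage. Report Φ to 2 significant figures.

Φ = 0.11

Product: 0.00121 mmol = 1.21e-6 mol.
Photons absorbed: 0.596 × 1.81e-5 = 1.079e-5 mol.
Φ = 1.21e-6 mol / 1.079e-5 mol photons = 0.11.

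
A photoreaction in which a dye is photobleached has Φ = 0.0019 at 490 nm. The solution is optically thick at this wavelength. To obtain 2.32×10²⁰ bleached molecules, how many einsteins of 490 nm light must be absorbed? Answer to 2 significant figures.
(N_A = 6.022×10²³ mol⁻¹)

Product: 2.32×10²⁰ / 6.022×10²³ = 3.853×10⁻⁴ mol.
Photons that must be absorbed: 3.853×10⁻⁴ / 0.0019 = 0.2028 mol.

0.20 einstein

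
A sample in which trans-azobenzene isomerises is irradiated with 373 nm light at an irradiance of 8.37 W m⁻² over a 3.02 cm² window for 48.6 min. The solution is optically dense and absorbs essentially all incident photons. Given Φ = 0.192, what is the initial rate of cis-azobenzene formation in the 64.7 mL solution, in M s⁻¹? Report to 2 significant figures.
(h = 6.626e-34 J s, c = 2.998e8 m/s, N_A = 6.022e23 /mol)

2.3e-8 M s⁻¹

Photon energy at 373 nm: hc/λ = (6.626e-34)(2.998e8)/(373e-9) = 5.326e-19 J.
Energy delivered: (8.37 W m⁻²)(3.02e-4 m²)(2916 s) = 7.371 J.
Photons incident: 7.371 / 5.326e-19 = 1.384e19, i.e. 1.384e19/6.022e23 = 2.298e-5 mol.
Product formed: 0.192 × 2.298e-5 = 4.412e-6 mol.
Rate: 4.412e-6 mol / (2916 s × 0.0647 L) = 2.3e-8 M s⁻¹.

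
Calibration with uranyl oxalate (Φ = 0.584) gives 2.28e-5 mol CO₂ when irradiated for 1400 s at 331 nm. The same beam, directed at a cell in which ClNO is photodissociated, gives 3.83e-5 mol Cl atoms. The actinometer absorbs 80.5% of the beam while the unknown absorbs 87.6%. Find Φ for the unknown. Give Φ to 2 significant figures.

Φ = 0.90

Photons absorbed by the actinometer: 2.28e-5 / 0.584 = 3.904e-5 mol.
Incident flux: 3.904e-5 / 0.805 = 4.850e-5 einstein.
Absorbed by unknown: 0.876 × 4.850e-5 = 4.249e-5 mol.
Φ(unknown) = 3.83e-5 / 4.249e-5 = 0.90.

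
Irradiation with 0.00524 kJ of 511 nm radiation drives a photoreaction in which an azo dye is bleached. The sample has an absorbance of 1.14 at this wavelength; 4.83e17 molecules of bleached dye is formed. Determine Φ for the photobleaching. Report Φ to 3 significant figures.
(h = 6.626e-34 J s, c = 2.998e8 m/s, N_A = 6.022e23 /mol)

Product: 4.83e17 / 6.022e23 = 8.021e-7 mol.
Photon energy at 511 nm: hc/λ = (6.626e-34)(2.998e8)/(511e-9) = 3.887e-19 J.
Incident energy: 0.00524 kJ = 5.24 J.
Photons incident: 5.24 / 3.887e-19 = 1.348e19, i.e. 1.348e19/6.022e23 = 2.238e-5 mol.
Fraction absorbed: 1 − 10^(−1.14) = 0.9276.
Photons absorbed: 0.9276 × 2.238e-5 = 2.076e-5 mol.
Φ = 8.021e-7 mol / 2.076e-5 mol photons = 0.0386.

Φ = 0.0386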